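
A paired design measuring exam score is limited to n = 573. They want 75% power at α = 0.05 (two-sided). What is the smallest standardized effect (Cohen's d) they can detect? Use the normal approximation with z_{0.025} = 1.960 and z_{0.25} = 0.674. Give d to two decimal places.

d_min ≈ 0.11

For a single sample (or paired design) of n = 573: d_min = (z_{α/2} + z_β)/√n.
z-sum = 1.960 + 0.674 = 2.634.
d_min = 2.634 / √573 = 2.634 / 23.937 = 0.110.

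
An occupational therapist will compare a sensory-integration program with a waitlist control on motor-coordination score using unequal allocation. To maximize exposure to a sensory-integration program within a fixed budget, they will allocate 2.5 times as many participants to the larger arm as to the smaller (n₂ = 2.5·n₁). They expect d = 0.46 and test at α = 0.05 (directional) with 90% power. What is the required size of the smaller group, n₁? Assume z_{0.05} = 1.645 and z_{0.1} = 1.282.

With allocation ratio k = n₂/n₁ = 2.5, Var(x̄₁−x̄₂) = σ²(1/n₁ + 1/(k·n₁)) = σ²·(k+1)/(k·n₁).
So n₁ = (1 + 1/k)·((z_{α} + z_β)/d)² = 1.400 × (2.927/0.46)².
n₁ = 1.400 × 40.49 = 56.7.
Round up: n₁ = 57, giving n₂ = ⌈2.5 × 57⌉ = ⌈142.5⌉ = 143.

n₁ = 57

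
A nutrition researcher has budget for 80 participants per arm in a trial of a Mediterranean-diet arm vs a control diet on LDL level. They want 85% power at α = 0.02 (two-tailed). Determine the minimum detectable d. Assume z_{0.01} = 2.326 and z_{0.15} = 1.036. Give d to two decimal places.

For two independent groups of n = 80 each: d_min = (z_{α/2} + z_β)·√(2/n).
z-sum = 2.326 + 1.036 = 3.362.
d_min = 3.362 × √(2/80) = 3.362 × 0.1581 = 0.532.

d_min ≈ 0.53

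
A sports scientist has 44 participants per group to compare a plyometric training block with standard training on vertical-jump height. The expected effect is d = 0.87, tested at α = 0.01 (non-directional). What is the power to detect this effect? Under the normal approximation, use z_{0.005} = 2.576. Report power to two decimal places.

power ≈ 0.93

For two equal groups, power = Φ(d·√(n/2) − z_{α/2}).
d·√(n/2) = 0.87 × √(44/2) = 0.87 × 4.690 = 4.081.
z_β = 4.081 − 2.576 = 1.505.
Power = Φ(1.505) = 0.934.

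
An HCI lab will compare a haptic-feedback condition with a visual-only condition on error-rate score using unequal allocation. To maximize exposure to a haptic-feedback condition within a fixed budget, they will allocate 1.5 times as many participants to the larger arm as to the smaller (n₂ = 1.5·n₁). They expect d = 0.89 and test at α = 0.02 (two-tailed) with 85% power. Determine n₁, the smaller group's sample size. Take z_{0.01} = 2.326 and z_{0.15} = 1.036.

With allocation ratio k = n₂/n₁ = 1.5, Var(x̄₁−x̄₂) = σ²(1/n₁ + 1/(k·n₁)) = σ²·(k+1)/(k·n₁).
So n₁ = (1 + 1/k)·((z_{α/2} + z_β)/d)² = 1.667 × (3.362/0.89)².
n₁ = 1.667 × 14.27 = 23.8.
Round up: n₁ = 24, giving n₂ = 1.5 × 24 = 36.

n₁ = 24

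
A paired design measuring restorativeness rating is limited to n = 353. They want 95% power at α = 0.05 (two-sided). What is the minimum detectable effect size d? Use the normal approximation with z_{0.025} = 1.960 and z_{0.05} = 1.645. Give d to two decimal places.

d_min ≈ 0.19

For a single sample (or paired design) of n = 353: d_min = (z_{α/2} + z_β)/√n.
z-sum = 1.960 + 1.645 = 3.605.
d_min = 3.605 / √353 = 3.605 / 18.788 = 0.192.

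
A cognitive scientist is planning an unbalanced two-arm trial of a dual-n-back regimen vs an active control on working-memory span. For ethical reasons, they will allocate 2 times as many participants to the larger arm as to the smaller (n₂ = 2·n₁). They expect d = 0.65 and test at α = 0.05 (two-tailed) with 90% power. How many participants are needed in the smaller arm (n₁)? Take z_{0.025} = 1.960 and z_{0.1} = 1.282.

With allocation ratio k = n₂/n₁ = 2, Var(x̄₁−x̄₂) = σ²(1/n₁ + 1/(k·n₁)) = σ²·(k+1)/(k·n₁).
So n₁ = (1 + 1/k)·((z_{α/2} + z_β)/d)² = 1.500 × (3.242/0.65)².
n₁ = 1.500 × 24.88 = 37.3.
Round up: n₁ = 38, giving n₂ = 2 × 38 = 76.

n₁ = 38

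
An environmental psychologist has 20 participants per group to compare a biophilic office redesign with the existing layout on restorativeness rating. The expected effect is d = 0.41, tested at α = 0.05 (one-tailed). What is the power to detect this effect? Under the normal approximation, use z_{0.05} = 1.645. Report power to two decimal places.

power ≈ 0.36

For two equal groups, power = Φ(d·√(n/2) − z_{α}).
d·√(n/2) = 0.41 × √(20/2) = 0.41 × 3.162 = 1.297.
z_β = 1.297 − 1.645 = -0.348.
Power = Φ(-0.348) = 0.364.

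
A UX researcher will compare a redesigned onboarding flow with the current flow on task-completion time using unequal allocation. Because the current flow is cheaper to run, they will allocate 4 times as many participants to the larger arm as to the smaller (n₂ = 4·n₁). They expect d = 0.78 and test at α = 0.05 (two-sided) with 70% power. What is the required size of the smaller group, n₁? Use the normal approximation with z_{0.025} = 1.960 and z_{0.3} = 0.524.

With allocation ratio k = n₂/n₁ = 4, Var(x̄₁−x̄₂) = σ²(1/n₁ + 1/(k·n₁)) = σ²·(k+1)/(k·n₁).
So n₁ = (1 + 1/k)·((z_{α/2} + z_β)/d)² = 1.250 × (2.484/0.78)².
n₁ = 1.250 × 10.14 = 12.7.
Round up: n₁ = 13, giving n₂ = 4 × 13 = 52.

n₁ = 13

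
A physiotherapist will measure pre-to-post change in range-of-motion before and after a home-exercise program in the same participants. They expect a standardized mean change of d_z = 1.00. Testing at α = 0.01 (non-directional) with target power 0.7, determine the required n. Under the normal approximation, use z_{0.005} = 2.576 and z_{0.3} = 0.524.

n = 10 pairs

For a paired (one-sample on differences) test: n = ((z_{α/2} + z_β) / d)².
z_{α/2} + z_β = 2.576 + 0.524 = 3.100.
n = (3.100 / 1.00)² = 3.100² = 9.61.
Round up.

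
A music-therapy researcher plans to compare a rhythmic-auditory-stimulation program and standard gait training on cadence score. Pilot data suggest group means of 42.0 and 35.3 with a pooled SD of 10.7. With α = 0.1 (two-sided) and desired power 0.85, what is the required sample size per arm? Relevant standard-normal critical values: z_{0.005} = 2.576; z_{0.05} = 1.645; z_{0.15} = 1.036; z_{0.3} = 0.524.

n = 37 per group

Cohen's d = |M₁ − M₂| / SD_pooled = |42.0 − 35.3| / 10.7 = 6.7 / 10.7 = 0.626.
For two independent groups with equal n: n = 2·((z_{α/2} + z_β) / d)².
z_{α/2} + z_β = 1.645 + 1.036 = 2.681.
n = 2 × (2.681 / 0.626)² = 2 × 4.283² = 2 × 18.34 = 36.7.
Round up to the next whole participant.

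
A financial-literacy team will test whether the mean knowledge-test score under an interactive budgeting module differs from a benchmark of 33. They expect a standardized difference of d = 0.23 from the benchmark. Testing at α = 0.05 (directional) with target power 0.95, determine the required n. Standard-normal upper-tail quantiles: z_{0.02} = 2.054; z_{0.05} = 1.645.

n = 205

For a one-sample test: n = ((z_{α} + z_β) / d)².
z_{α} + z_β = 1.645 + 1.645 = 3.290.
n = (3.290 / 0.23)² = 14.304² = 204.61.
Round up.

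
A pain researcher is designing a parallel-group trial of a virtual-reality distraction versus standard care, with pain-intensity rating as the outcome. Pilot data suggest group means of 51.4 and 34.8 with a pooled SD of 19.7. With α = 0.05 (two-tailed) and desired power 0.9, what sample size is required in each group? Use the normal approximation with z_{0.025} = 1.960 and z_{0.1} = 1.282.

Cohen's d = |M₁ − M₂| / SD_pooled = |51.4 − 34.8| / 19.7 = 16.6 / 19.7 = 0.843.
For two independent groups with equal n: n = 2·((z_{α/2} + z_β) / d)².
z_{α/2} + z_β = 1.960 + 1.282 = 3.242.
n = 2 × (3.242 / 0.843)² = 2 × 3.846² = 2 × 14.79 = 29.6.
Round up to the next whole participant.

n = 30 per group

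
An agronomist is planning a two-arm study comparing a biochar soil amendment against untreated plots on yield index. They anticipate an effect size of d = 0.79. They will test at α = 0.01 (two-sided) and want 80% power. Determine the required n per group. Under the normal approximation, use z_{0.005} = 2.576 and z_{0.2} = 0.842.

For two independent groups with equal n: n = 2·((z_{α/2} + z_β) / d)².
z_{α/2} + z_β = 2.576 + 0.842 = 3.418.
n = 2 × (3.418 / 0.79)² = 2 × 4.327² = 2 × 18.72 = 37.4.
Round up to the next whole participant.

n = 38 per group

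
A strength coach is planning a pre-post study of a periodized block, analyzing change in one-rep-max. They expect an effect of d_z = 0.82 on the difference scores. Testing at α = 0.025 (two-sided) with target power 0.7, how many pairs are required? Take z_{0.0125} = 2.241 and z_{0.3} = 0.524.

For a paired (one-sample on differences) test: n = ((z_{α/2} + z_β) / d)².
z_{α/2} + z_β = 2.241 + 0.524 = 2.765.
n = (2.765 / 0.82)² = 3.372² = 11.37.
Round up.

n = 12 pairs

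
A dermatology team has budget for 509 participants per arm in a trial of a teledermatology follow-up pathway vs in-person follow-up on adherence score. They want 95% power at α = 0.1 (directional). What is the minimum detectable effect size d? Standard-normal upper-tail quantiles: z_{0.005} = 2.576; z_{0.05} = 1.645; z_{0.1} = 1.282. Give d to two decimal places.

d_min ≈ 0.18

For two independent groups of n = 509 each: d_min = (z_{α} + z_β)·√(2/n).
z-sum = 1.282 + 1.645 = 2.927.
d_min = 2.927 × √(2/509) = 2.927 × 0.0627 = 0.183.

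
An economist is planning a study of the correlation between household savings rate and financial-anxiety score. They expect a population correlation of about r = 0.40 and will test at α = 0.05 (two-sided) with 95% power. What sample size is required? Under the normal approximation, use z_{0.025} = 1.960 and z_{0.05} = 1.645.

n = 76

Fisher's z: C = ½·ln((1+r)/(1−r)) = ½·ln(2.3333) = 0.4236.
n = ((z_{α/2} + z_β)/C)² + 3.
(1.960 + 1.645) / 0.4236 = 3.605 / 0.4236 = 8.510.
n = 8.510² + 3 = 72.43 + 3 = 75.4.
Round up.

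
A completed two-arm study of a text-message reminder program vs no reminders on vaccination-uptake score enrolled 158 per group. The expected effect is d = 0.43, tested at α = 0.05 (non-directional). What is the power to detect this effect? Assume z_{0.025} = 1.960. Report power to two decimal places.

For two equal groups, power = Φ(d·√(n/2) − z_{α/2}).
d·√(n/2) = 0.43 × √(158/2) = 0.43 × 8.888 = 3.822.
z_β = 3.822 − 1.960 = 1.862.
Power = Φ(1.862) = 0.969.

power ≈ 0.97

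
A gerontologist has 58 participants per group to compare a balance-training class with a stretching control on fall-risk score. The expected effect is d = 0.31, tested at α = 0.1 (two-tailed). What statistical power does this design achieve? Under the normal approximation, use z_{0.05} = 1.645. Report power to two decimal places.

power ≈ 0.51

For two equal groups, power = Φ(d·√(n/2) − z_{α/2}).
d·√(n/2) = 0.31 × √(58/2) = 0.31 × 5.385 = 1.669.
z_β = 1.669 − 1.645 = 0.024.
Power = Φ(0.024) = 0.510.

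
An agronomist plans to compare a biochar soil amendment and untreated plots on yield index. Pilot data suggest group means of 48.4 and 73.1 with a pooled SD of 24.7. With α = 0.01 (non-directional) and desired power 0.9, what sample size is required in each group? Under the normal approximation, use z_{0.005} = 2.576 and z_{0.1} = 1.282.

n = 30 per group

Cohen's d = |M₁ − M₂| / SD_pooled = |48.4 − 73.1| / 24.7 = 24.7 / 24.7 = 1.000.
For two independent groups with equal n: n = 2·((z_{α/2} + z_β) / d)².
z_{α/2} + z_β = 2.576 + 1.282 = 3.858.
n = 2 × (3.858 / 1.000)² = 2 × 3.858² = 2 × 14.88 = 29.8.
Round up to the next whole participant.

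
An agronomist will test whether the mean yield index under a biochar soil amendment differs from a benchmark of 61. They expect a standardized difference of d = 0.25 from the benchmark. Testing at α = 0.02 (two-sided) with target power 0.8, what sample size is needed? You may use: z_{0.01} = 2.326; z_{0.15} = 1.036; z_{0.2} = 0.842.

For a one-sample test: n = ((z_{α/2} + z_β) / d)².
z_{α/2} + z_β = 2.326 + 0.842 = 3.168.
n = (3.168 / 0.25)² = 12.672² = 160.58.
Round up.

n = 161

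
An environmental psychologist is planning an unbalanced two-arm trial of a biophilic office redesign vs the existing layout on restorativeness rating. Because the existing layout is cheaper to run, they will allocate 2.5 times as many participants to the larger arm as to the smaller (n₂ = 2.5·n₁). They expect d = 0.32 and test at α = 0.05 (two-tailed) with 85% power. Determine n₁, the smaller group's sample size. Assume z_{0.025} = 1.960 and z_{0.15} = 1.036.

With allocation ratio k = n₂/n₁ = 2.5, Var(x̄₁−x̄₂) = σ²(1/n₁ + 1/(k·n₁)) = σ²·(k+1)/(k·n₁).
So n₁ = (1 + 1/k)·((z_{α/2} + z_β)/d)² = 1.400 × (2.996/0.32)².
n₁ = 1.400 × 87.66 = 122.7.
Round up: n₁ = 123, giving n₂ = ⌈2.5 × 123⌉ = ⌈307.5⌉ = 308.

n₁ = 123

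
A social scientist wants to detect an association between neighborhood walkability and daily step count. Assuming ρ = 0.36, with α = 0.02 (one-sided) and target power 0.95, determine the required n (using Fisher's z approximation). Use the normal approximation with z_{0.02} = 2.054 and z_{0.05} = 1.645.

n = 100

Fisher's z: C = ½·ln((1+r)/(1−r)) = ½·ln(2.1250) = 0.3769.
n = ((z_{α} + z_β)/C)² + 3.
(2.054 + 1.645) / 0.3769 = 3.699 / 0.3769 = 9.814.
n = 9.814² + 3 = 96.32 + 3 = 99.3.
Round up.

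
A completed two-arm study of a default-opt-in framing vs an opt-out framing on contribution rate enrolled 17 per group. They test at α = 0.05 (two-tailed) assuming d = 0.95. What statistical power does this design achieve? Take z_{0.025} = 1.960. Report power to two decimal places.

For two equal groups, power = Φ(d·√(n/2) − z_{α/2}).
d·√(n/2) = 0.95 × √(17/2) = 0.95 × 2.915 = 2.770.
z_β = 2.770 − 1.960 = 0.810.
Power = Φ(0.810) = 0.791.

power ≈ 0.79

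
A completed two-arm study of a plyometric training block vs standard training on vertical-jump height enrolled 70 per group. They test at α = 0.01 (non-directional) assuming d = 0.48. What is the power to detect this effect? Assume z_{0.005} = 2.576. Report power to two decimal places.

power ≈ 0.60

For two equal groups, power = Φ(d·√(n/2) − z_{α/2}).
d·√(n/2) = 0.48 × √(70/2) = 0.48 × 5.916 = 2.840.
z_β = 2.840 − 2.576 = 0.264.
Power = Φ(0.264) = 0.604.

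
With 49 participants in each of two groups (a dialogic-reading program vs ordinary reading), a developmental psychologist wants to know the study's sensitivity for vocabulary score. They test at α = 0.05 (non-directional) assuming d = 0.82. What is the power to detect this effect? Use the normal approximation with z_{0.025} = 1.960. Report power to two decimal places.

For two equal groups, power = Φ(d·√(n/2) − z_{α/2}).
d·√(n/2) = 0.82 × √(49/2) = 0.82 × 4.950 = 4.059.
z_β = 4.059 − 1.960 = 2.099.
Power = Φ(2.099) = 0.982.

power ≈ 0.98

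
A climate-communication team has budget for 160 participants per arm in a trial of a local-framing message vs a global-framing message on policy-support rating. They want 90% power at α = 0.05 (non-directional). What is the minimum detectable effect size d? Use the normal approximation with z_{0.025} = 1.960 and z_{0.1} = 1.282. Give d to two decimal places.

d_min ≈ 0.36

For two independent groups of n = 160 each: d_min = (z_{α/2} + z_β)·√(2/n).
z-sum = 1.960 + 1.282 = 3.242.
d_min = 3.242 × √(2/160) = 3.242 × 0.1118 = 0.362.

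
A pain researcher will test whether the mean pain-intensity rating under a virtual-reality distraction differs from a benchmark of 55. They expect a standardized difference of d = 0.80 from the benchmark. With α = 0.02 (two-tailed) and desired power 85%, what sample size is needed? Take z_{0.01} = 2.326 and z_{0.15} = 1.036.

For a one-sample test: n = ((z_{α/2} + z_β) / d)².
z_{α/2} + z_β = 2.326 + 1.036 = 3.362.
n = (3.362 / 0.80)² = 4.202² = 17.66.
Round up.

n = 18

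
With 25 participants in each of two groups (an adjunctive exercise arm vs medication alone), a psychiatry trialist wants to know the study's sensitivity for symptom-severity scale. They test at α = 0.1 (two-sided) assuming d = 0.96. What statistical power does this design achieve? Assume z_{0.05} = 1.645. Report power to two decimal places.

For two equal groups, power = Φ(d·√(n/2) − z_{α/2}).
d·√(n/2) = 0.96 × √(25/2) = 0.96 × 3.536 = 3.394.
z_β = 3.394 − 1.645 = 1.749.
Power = Φ(1.749) = 0.960.

power ≈ 0.96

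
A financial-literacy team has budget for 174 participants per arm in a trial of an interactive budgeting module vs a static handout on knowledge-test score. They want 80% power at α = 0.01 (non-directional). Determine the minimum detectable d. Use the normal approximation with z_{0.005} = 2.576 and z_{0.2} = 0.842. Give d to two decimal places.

For two independent groups of n = 174 each: d_min = (z_{α/2} + z_β)·√(2/n).
z-sum = 2.576 + 0.842 = 3.418.
d_min = 3.418 × √(2/174) = 3.418 × 0.1072 = 0.366.

d_min ≈ 0.37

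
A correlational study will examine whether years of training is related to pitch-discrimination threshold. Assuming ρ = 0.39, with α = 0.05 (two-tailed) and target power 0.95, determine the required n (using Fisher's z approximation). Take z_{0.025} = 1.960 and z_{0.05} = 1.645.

n = 80

Fisher's z: C = ½·ln((1+r)/(1−r)) = ½·ln(2.2787) = 0.4118.
n = ((z_{α/2} + z_β)/C)² + 3.
(1.960 + 1.645) / 0.4118 = 3.605 / 0.4118 = 8.754.
n = 8.754² + 3 = 76.64 + 3 = 79.6.
Round up.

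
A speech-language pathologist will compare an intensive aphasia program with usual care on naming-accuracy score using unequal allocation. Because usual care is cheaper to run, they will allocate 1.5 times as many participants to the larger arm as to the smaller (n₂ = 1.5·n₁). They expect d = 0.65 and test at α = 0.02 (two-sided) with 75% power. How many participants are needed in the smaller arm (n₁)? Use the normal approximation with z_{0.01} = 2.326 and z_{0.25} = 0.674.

With allocation ratio k = n₂/n₁ = 1.5, Var(x̄₁−x̄₂) = σ²(1/n₁ + 1/(k·n₁)) = σ²·(k+1)/(k·n₁).
So n₁ = (1 + 1/k)·((z_{α/2} + z_β)/d)² = 1.667 × (3.000/0.65)².
n₁ = 1.667 × 21.30 = 35.5.
Round up: n₁ = 36, giving n₂ = 1.5 × 36 = 54.

n₁ = 36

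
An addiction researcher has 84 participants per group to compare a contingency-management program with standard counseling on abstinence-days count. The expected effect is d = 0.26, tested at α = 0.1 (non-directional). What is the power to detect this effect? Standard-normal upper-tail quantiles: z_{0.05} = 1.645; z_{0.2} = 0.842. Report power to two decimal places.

power ≈ 0.52

For two equal groups, power = Φ(d·√(n/2) − z_{α/2}).
d·√(n/2) = 0.26 × √(84/2) = 0.26 × 6.481 = 1.685.
z_β = 1.685 − 1.645 = 0.040.
Power = Φ(0.040) = 0.516.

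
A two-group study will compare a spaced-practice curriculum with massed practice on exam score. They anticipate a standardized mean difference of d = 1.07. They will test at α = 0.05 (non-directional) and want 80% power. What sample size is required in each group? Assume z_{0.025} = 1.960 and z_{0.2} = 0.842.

n = 14 per group

For two independent groups with equal n: n = 2·((z_{α/2} + z_β) / d)².
z_{α/2} + z_β = 1.960 + 0.842 = 2.802.
n = 2 × (2.802 / 1.07)² = 2 × 2.619² = 2 × 6.86 = 13.7.
Round up to the next whole participant.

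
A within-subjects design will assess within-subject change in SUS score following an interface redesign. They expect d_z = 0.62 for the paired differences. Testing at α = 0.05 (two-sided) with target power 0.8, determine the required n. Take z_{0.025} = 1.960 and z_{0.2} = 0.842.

n = 21 pairs

For a paired (one-sample on differences) test: n = ((z_{α/2} + z_β) / d)².
z_{α/2} + z_β = 1.960 + 0.842 = 2.802.
n = (2.802 / 0.62)² = 4.519² = 20.42.
Round up.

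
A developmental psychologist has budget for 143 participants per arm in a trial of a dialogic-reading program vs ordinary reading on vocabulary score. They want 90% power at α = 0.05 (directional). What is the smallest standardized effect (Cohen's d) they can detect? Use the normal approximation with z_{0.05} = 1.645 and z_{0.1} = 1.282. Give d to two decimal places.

d_min ≈ 0.35

For two independent groups of n = 143 each: d_min = (z_{α} + z_β)·√(2/n).
z-sum = 1.645 + 1.282 = 2.927.
d_min = 2.927 × √(2/143) = 2.927 × 0.1183 = 0.346.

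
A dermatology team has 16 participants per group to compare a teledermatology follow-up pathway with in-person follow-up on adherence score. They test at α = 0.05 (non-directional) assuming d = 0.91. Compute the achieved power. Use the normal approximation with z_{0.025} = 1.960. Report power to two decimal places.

For two equal groups, power = Φ(d·√(n/2) − z_{α/2}).
d·√(n/2) = 0.91 × √(16/2) = 0.91 × 2.828 = 2.574.
z_β = 2.574 − 1.960 = 0.614.
Power = Φ(0.614) = 0.730.

power ≈ 0.73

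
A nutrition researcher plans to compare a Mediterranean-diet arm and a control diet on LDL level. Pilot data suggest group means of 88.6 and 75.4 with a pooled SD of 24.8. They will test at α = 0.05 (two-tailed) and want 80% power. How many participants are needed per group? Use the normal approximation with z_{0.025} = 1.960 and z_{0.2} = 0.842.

n = 56 per group

Cohen's d = |M₁ − M₂| / SD_pooled = |88.6 − 75.4| / 24.8 = 13.2 / 24.8 = 0.532.
For two independent groups with equal n: n = 2·((z_{α/2} + z_β) / d)².
z_{α/2} + z_β = 1.960 + 0.842 = 2.802.
n = 2 × (2.802 / 0.532)² = 2 × 5.267² = 2 × 27.74 = 55.5.
Round up to the next whole participant.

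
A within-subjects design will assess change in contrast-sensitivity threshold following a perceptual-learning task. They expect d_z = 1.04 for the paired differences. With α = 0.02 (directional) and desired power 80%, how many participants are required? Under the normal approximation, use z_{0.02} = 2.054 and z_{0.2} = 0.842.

n = 8 pairs

For a paired (one-sample on differences) test: n = ((z_{α} + z_β) / d)².
z_{α} + z_β = 2.054 + 0.842 = 2.896.
n = (2.896 / 1.04)² = 2.785² = 7.75.
Round up.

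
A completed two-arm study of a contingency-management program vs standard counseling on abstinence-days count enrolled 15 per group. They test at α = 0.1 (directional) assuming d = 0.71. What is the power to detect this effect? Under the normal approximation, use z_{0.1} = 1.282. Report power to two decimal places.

power ≈ 0.75

For two equal groups, power = Φ(d·√(n/2) − z_{α}).
d·√(n/2) = 0.71 × √(15/2) = 0.71 × 2.739 = 1.944.
z_β = 1.944 − 1.282 = 0.662.
Power = Φ(0.662) = 0.746.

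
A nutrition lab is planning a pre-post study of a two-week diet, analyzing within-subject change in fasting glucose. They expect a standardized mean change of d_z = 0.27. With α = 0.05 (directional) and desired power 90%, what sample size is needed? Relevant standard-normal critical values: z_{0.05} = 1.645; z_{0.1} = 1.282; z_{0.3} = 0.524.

For a paired (one-sample on differences) test: n = ((z_{α} + z_β) / d)².
z_{α} + z_β = 1.645 + 1.282 = 2.927.
n = (2.927 / 0.27)² = 10.841² = 117.52.
Round up.

n = 118 pairs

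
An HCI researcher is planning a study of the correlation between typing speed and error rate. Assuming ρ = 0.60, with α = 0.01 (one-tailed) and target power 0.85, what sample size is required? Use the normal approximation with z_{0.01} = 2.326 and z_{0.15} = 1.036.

Fisher's z: C = ½·ln((1+r)/(1−r)) = ½·ln(4.0000) = 0.6931.
n = ((z_{α} + z_β)/C)² + 3.
(2.326 + 1.036) / 0.6931 = 3.362 / 0.6931 = 4.851.
n = 4.851² + 3 = 23.53 + 3 = 26.5.
Round up.

n = 27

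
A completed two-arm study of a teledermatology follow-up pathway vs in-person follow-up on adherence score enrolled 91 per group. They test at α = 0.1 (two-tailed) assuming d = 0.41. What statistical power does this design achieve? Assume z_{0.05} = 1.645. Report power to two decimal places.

For two equal groups, power = Φ(d·√(n/2) − z_{α/2}).
d·√(n/2) = 0.41 × √(91/2) = 0.41 × 6.745 = 2.766.
z_β = 2.766 − 1.645 = 1.121.
Power = Φ(1.121) = 0.869.

power ≈ 0.87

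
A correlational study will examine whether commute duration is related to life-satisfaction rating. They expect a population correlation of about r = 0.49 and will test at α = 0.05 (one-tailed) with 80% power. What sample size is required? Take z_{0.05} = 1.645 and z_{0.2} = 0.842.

Fisher's z: C = ½·ln((1+r)/(1−r)) = ½·ln(2.9216) = 0.5361.
n = ((z_{α} + z_β)/C)² + 3.
(1.645 + 0.842) / 0.5361 = 2.487 / 0.5361 = 4.639.
n = 4.639² + 3 = 21.52 + 3 = 24.5.
Round up.

n = 25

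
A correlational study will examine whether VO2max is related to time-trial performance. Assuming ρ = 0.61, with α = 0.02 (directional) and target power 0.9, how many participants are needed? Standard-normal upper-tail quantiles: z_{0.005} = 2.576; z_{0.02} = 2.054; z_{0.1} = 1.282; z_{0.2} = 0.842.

n = 26

Fisher's z: C = ½·ln((1+r)/(1−r)) = ½·ln(4.1282) = 0.7089.
n = ((z_{α} + z_β)/C)² + 3.
(2.054 + 1.282) / 0.7089 = 3.336 / 0.7089 = 4.706.
n = 4.706² + 3 = 22.15 + 3 = 25.1.
Round up.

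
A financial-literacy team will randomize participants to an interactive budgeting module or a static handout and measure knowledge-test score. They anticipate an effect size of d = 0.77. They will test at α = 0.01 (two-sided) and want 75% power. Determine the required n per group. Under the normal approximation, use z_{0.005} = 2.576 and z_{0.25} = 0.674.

n = 36 per group

For two independent groups with equal n: n = 2·((z_{α/2} + z_β) / d)².
z_{α/2} + z_β = 2.576 + 0.674 = 3.250.
n = 2 × (3.250 / 0.77)² = 2 × 4.221² = 2 × 17.81 = 35.6.
Round up to the next whole participant.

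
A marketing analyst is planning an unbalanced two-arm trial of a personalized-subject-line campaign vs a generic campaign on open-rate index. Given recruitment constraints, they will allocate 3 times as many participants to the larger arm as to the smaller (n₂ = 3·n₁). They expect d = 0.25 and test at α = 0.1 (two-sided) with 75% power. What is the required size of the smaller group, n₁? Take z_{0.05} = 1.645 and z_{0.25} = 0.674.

With allocation ratio k = n₂/n₁ = 3, Var(x̄₁−x̄₂) = σ²(1/n₁ + 1/(k·n₁)) = σ²·(k+1)/(k·n₁).
So n₁ = (1 + 1/k)·((z_{α/2} + z_β)/d)² = 1.333 × (2.319/0.25)².
n₁ = 1.333 × 86.04 = 114.7.
Round up: n₁ = 115, giving n₂ = 3 × 115 = 345.

n₁ = 115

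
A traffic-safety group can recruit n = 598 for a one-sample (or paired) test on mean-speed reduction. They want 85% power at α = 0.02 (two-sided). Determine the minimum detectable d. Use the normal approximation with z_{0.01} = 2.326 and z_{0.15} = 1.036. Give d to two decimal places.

For a single sample (or paired design) of n = 598: d_min = (z_{α/2} + z_β)/√n.
z-sum = 2.326 + 1.036 = 3.362.
d_min = 3.362 / √598 = 3.362 / 24.454 = 0.137.

d_min ≈ 0.14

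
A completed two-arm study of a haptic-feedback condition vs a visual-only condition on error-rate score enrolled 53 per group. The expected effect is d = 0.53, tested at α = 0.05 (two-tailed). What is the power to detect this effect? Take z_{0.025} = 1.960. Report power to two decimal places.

For two equal groups, power = Φ(d·√(n/2) − z_{α/2}).
d·√(n/2) = 0.53 × √(53/2) = 0.53 × 5.148 = 2.728.
z_β = 2.728 − 1.960 = 0.768.
Power = Φ(0.768) = 0.779.

power ≈ 0.78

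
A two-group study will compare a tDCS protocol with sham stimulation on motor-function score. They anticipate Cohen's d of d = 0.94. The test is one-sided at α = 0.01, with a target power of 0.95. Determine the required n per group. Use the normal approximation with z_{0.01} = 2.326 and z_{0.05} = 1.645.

For two independent groups with equal n: n = 2·((z_{α} + z_β) / d)².
z_{α} + z_β = 2.326 + 1.645 = 3.971.
n = 2 × (3.971 / 0.94)² = 2 × 4.224² = 2 × 17.85 = 35.7.
Round up to the next whole participant.

n = 36 per group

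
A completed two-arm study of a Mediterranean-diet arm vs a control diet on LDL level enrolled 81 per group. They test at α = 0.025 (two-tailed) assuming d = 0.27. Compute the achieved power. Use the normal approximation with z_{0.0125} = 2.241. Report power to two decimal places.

For two equal groups, power = Φ(d·√(n/2) − z_{α/2}).
d·√(n/2) = 0.27 × √(81/2) = 0.27 × 6.364 = 1.718.
z_β = 1.718 − 2.241 = -0.523.
Power = Φ(-0.523) = 0.301.

power ≈ 0.30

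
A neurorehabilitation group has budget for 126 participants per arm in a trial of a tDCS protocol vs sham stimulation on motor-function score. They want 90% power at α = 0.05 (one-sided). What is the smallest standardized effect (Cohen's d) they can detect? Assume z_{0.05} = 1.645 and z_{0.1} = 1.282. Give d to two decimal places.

For two independent groups of n = 126 each: d_min = (z_{α} + z_β)·√(2/n).
z-sum = 1.645 + 1.282 = 2.927.
d_min = 2.927 × √(2/126) = 2.927 × 0.1260 = 0.369.

d_min ≈ 0.37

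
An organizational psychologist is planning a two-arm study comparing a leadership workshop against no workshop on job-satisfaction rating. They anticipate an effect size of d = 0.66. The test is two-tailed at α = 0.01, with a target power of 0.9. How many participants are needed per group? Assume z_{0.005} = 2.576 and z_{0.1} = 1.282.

For two independent groups with equal n: n = 2·((z_{α/2} + z_β) / d)².
z_{α/2} + z_β = 2.576 + 1.282 = 3.858.
n = 2 × (3.858 / 0.66)² = 2 × 5.845² = 2 × 34.17 = 68.3.
Round up to the next whole participant.

n = 69 per group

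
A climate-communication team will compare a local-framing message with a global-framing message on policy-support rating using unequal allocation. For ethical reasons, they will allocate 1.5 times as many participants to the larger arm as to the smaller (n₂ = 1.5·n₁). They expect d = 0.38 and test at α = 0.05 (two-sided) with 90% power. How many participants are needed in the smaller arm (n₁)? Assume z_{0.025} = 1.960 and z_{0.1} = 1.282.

n₁ = 122

With allocation ratio k = n₂/n₁ = 1.5, Var(x̄₁−x̄₂) = σ²(1/n₁ + 1/(k·n₁)) = σ²·(k+1)/(k·n₁).
So n₁ = (1 + 1/k)·((z_{α/2} + z_β)/d)² = 1.667 × (3.242/0.38)².
n₁ = 1.667 × 72.79 = 121.3.
Round up: n₁ = 122, giving n₂ = 1.5 × 122 = 183.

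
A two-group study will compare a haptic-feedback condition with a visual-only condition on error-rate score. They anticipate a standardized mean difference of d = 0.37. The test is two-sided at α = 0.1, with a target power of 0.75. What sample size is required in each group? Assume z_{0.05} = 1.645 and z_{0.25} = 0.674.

n = 79 per group

For two independent groups with equal n: n = 2·((z_{α/2} + z_β) / d)².
z_{α/2} + z_β = 1.645 + 0.674 = 2.319.
n = 2 × (2.319 / 0.37)² = 2 × 6.268² = 2 × 39.28 = 78.6.
Round up to the next whole participant.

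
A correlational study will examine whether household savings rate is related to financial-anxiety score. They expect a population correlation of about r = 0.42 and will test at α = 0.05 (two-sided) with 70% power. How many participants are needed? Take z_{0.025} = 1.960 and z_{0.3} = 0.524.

n = 34

Fisher's z: C = ½·ln((1+r)/(1−r)) = ½·ln(2.4483) = 0.4477.
n = ((z_{α/2} + z_β)/C)² + 3.
(1.960 + 0.524) / 0.4477 = 2.484 / 0.4477 = 5.548.
n = 5.548² + 3 = 30.78 + 3 = 33.8.
Round up.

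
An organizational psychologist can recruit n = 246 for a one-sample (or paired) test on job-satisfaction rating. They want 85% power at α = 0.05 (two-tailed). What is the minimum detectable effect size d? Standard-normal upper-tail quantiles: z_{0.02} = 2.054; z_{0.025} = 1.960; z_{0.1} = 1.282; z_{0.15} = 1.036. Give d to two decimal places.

d_min ≈ 0.19

For a single sample (or paired design) of n = 246: d_min = (z_{α/2} + z_β)/√n.
z-sum = 1.960 + 1.036 = 2.996.
d_min = 2.996 / √246 = 2.996 / 15.684 = 0.191.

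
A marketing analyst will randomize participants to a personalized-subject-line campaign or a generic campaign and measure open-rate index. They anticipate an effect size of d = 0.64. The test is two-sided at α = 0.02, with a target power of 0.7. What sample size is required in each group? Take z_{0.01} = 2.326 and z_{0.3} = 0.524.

For two independent groups with equal n: n = 2·((z_{α/2} + z_β) / d)².
z_{α/2} + z_β = 2.326 + 0.524 = 2.850.
n = 2 × (2.850 / 0.64)² = 2 × 4.453² = 2 × 19.83 = 39.7.
Round up to the next whole participant.

n = 40 per group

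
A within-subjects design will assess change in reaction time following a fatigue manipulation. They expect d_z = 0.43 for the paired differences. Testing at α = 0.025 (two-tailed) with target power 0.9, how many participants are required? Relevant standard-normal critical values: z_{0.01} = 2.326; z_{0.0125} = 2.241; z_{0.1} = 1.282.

For a paired (one-sample on differences) test: n = ((z_{α/2} + z_β) / d)².
z_{α/2} + z_β = 2.241 + 1.282 = 3.523.
n = (3.523 / 0.43)² = 8.193² = 67.13.
Round up.

n = 68 pairs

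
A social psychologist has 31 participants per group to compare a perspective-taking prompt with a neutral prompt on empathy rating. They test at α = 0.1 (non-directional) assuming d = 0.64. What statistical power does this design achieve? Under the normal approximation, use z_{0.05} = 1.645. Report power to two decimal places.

For two equal groups, power = Φ(d·√(n/2) − z_{α/2}).
d·√(n/2) = 0.64 × √(31/2) = 0.64 × 3.937 = 2.520.
z_β = 2.520 − 1.645 = 0.875.
Power = Φ(0.875) = 0.809.

power ≈ 0.81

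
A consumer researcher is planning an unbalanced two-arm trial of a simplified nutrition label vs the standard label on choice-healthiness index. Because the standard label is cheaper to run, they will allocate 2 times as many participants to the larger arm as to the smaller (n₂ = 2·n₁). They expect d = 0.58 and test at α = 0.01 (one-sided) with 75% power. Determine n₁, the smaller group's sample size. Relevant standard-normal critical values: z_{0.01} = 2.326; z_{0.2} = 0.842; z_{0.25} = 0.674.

n₁ = 41

With allocation ratio k = n₂/n₁ = 2, Var(x̄₁−x̄₂) = σ²(1/n₁ + 1/(k·n₁)) = σ²·(k+1)/(k·n₁).
So n₁ = (1 + 1/k)·((z_{α} + z_β)/d)² = 1.500 × (3.000/0.58)².
n₁ = 1.500 × 26.75 = 40.1.
Round up: n₁ = 41, giving n₂ = 2 × 41 = 82.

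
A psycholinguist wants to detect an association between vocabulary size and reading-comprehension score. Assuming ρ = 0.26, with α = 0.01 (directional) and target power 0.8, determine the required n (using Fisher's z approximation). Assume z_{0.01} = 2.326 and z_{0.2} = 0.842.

Fisher's z: C = ½·ln((1+r)/(1−r)) = ½·ln(1.7027) = 0.2661.
n = ((z_{α} + z_β)/C)² + 3.
(2.326 + 0.842) / 0.2661 = 3.168 / 0.2661 = 11.905.
n = 11.905² + 3 = 141.74 + 3 = 144.7.
Round up.

n = 145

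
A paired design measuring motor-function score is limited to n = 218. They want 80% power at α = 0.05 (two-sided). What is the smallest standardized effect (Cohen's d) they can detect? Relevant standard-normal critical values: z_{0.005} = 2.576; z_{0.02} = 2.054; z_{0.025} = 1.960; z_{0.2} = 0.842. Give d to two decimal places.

d_min ≈ 0.19

For a single sample (or paired design) of n = 218: d_min = (z_{α/2} + z_β)/√n.
z-sum = 1.960 + 0.842 = 2.802.
d_min = 2.802 / √218 = 2.802 / 14.765 = 0.190.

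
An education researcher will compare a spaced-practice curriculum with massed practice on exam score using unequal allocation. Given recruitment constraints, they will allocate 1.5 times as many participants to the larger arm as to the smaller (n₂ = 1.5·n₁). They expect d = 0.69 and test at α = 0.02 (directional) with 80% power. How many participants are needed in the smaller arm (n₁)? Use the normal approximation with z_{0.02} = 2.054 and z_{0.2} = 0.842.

n₁ = 30

With allocation ratio k = n₂/n₁ = 1.5, Var(x̄₁−x̄₂) = σ²(1/n₁ + 1/(k·n₁)) = σ²·(k+1)/(k·n₁).
So n₁ = (1 + 1/k)·((z_{α} + z_β)/d)² = 1.667 × (2.896/0.69)².
n₁ = 1.667 × 17.62 = 29.4.
Round up: n₁ = 30, giving n₂ = 1.5 × 30 = 45.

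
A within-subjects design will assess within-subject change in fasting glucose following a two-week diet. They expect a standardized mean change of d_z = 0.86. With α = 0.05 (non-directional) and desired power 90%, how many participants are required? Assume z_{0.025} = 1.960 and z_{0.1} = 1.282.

n = 15 pairs

For a paired (one-sample on differences) test: n = ((z_{α/2} + z_β) / d)².
z_{α/2} + z_β = 1.960 + 1.282 = 3.242.
n = (3.242 / 0.86)² = 3.770² = 14.21.
Round up.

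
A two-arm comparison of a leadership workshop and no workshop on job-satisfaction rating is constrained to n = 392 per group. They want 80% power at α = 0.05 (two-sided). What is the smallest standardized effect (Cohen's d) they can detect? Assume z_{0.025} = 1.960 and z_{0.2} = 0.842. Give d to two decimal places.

For two independent groups of n = 392 each: d_min = (z_{α/2} + z_β)·√(2/n).
z-sum = 1.960 + 0.842 = 2.802.
d_min = 2.802 × √(2/392) = 2.802 × 0.0714 = 0.200.

d_min ≈ 0.20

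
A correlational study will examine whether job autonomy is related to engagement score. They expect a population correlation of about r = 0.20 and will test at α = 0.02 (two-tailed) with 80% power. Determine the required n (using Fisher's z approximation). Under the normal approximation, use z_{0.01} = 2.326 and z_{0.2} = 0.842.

Fisher's z: C = ½·ln((1+r)/(1−r)) = ½·ln(1.5000) = 0.2027.
n = ((z_{α/2} + z_β)/C)² + 3.
(2.326 + 0.842) / 0.2027 = 3.168 / 0.2027 = 15.629.
n = 15.629² + 3 = 244.27 + 3 = 247.3.
Round up.

n = 248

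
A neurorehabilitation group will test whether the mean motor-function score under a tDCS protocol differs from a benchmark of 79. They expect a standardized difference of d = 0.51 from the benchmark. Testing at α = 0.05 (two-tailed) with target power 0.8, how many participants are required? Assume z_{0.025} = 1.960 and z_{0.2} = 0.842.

For a one-sample test: n = ((z_{α/2} + z_β) / d)².
z_{α/2} + z_β = 1.960 + 0.842 = 2.802.
n = (2.802 / 0.51)² = 5.494² = 30.19.
Round up.

n = 31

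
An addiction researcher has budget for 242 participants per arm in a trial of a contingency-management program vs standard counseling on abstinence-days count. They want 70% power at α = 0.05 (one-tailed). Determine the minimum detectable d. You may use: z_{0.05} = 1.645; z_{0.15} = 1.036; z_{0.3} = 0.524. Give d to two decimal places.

For two independent groups of n = 242 each: d_min = (z_{α} + z_β)·√(2/n).
z-sum = 1.645 + 0.524 = 2.169.
d_min = 2.169 × √(2/242) = 2.169 × 0.0909 = 0.197.

d_min ≈ 0.20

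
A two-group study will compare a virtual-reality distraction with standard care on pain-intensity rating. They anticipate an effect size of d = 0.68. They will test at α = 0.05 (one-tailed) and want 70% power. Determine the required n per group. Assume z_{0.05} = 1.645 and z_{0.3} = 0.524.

n = 21 per group

For two independent groups with equal n: n = 2·((z_{α} + z_β) / d)².
z_{α} + z_β = 1.645 + 0.524 = 2.169.
n = 2 × (2.169 / 0.68)² = 2 × 3.190² = 2 × 10.17 = 20.3.
Round up to the next whole participant.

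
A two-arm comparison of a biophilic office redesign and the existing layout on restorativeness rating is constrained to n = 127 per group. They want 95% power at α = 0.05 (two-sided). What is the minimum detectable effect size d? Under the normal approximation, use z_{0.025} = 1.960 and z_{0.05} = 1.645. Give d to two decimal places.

For two independent groups of n = 127 each: d_min = (z_{α/2} + z_β)·√(2/n).
z-sum = 1.960 + 1.645 = 3.605.
d_min = 3.605 × √(2/127) = 3.605 × 0.1255 = 0.452.

d_min ≈ 0.45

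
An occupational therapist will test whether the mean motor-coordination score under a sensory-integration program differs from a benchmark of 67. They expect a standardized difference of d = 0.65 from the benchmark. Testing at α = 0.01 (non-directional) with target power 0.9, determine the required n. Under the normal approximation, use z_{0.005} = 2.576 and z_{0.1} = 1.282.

n = 36

For a one-sample test: n = ((z_{α/2} + z_β) / d)².
z_{α/2} + z_β = 2.576 + 1.282 = 3.858.
n = (3.858 / 0.65)² = 5.935² = 35.23.
Round up.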